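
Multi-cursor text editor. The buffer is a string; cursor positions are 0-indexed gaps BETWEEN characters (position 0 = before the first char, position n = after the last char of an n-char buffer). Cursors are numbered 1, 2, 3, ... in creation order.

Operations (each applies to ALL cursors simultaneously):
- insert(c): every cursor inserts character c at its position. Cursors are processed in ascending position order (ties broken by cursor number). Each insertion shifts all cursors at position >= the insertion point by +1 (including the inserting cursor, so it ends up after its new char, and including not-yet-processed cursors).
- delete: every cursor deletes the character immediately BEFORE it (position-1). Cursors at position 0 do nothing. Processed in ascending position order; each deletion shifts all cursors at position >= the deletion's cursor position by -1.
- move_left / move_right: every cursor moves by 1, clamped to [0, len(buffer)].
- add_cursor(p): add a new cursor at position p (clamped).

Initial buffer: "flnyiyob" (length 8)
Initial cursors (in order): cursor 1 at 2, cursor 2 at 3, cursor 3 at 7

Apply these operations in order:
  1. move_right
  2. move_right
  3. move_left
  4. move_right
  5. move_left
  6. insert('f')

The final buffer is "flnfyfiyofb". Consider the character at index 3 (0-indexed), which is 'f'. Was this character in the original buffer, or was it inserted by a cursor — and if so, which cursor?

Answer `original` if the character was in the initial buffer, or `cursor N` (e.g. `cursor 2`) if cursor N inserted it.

After op 1 (move_right): buffer="flnyiyob" (len 8), cursors c1@3 c2@4 c3@8, authorship ........
After op 2 (move_right): buffer="flnyiyob" (len 8), cursors c1@4 c2@5 c3@8, authorship ........
After op 3 (move_left): buffer="flnyiyob" (len 8), cursors c1@3 c2@4 c3@7, authorship ........
After op 4 (move_right): buffer="flnyiyob" (len 8), cursors c1@4 c2@5 c3@8, authorship ........
After op 5 (move_left): buffer="flnyiyob" (len 8), cursors c1@3 c2@4 c3@7, authorship ........
After op 6 (insert('f')): buffer="flnfyfiyofb" (len 11), cursors c1@4 c2@6 c3@10, authorship ...1.2...3.
Authorship (.=original, N=cursor N): . . . 1 . 2 . . . 3 .
Index 3: author = 1

Answer: cursor 1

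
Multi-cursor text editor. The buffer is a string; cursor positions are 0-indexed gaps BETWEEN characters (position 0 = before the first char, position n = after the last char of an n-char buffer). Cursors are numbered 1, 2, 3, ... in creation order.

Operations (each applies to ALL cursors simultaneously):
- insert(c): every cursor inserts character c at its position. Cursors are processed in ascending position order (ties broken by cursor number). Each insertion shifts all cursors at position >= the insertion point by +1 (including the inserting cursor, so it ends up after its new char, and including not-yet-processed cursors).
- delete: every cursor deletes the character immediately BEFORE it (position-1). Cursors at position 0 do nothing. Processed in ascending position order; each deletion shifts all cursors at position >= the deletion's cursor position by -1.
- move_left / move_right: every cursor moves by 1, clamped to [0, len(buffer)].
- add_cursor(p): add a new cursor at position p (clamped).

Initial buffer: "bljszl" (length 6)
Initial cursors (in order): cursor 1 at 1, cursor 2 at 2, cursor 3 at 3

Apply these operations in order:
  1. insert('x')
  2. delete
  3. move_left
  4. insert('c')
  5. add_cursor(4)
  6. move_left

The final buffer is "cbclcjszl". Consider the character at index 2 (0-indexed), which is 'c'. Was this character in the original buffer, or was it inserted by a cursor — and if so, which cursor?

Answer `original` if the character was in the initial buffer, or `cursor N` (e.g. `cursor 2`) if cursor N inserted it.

Answer: cursor 2

Derivation:
After op 1 (insert('x')): buffer="bxlxjxszl" (len 9), cursors c1@2 c2@4 c3@6, authorship .1.2.3...
After op 2 (delete): buffer="bljszl" (len 6), cursors c1@1 c2@2 c3@3, authorship ......
After op 3 (move_left): buffer="bljszl" (len 6), cursors c1@0 c2@1 c3@2, authorship ......
After op 4 (insert('c')): buffer="cbclcjszl" (len 9), cursors c1@1 c2@3 c3@5, authorship 1.2.3....
After op 5 (add_cursor(4)): buffer="cbclcjszl" (len 9), cursors c1@1 c2@3 c4@4 c3@5, authorship 1.2.3....
After op 6 (move_left): buffer="cbclcjszl" (len 9), cursors c1@0 c2@2 c4@3 c3@4, authorship 1.2.3....
Authorship (.=original, N=cursor N): 1 . 2 . 3 . . . .
Index 2: author = 2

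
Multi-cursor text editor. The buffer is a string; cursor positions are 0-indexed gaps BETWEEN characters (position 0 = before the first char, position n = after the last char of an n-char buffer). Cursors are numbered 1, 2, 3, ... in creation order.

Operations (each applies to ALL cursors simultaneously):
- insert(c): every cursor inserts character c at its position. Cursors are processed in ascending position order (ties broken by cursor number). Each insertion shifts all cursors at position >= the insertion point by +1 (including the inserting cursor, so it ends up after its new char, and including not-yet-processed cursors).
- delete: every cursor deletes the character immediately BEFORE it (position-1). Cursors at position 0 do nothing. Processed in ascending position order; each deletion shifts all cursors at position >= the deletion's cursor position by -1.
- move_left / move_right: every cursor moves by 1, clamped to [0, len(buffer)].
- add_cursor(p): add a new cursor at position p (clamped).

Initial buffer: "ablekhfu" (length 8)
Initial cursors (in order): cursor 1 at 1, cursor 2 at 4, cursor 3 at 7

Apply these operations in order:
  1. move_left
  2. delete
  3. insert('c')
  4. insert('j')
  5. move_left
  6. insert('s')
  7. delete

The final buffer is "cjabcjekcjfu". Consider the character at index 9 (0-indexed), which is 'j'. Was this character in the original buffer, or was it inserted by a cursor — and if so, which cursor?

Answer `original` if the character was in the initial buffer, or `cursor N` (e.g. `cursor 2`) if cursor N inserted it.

After op 1 (move_left): buffer="ablekhfu" (len 8), cursors c1@0 c2@3 c3@6, authorship ........
After op 2 (delete): buffer="abekfu" (len 6), cursors c1@0 c2@2 c3@4, authorship ......
After op 3 (insert('c')): buffer="cabcekcfu" (len 9), cursors c1@1 c2@4 c3@7, authorship 1..2..3..
After op 4 (insert('j')): buffer="cjabcjekcjfu" (len 12), cursors c1@2 c2@6 c3@10, authorship 11..22..33..
After op 5 (move_left): buffer="cjabcjekcjfu" (len 12), cursors c1@1 c2@5 c3@9, authorship 11..22..33..
After op 6 (insert('s')): buffer="csjabcsjekcsjfu" (len 15), cursors c1@2 c2@7 c3@12, authorship 111..222..333..
After op 7 (delete): buffer="cjabcjekcjfu" (len 12), cursors c1@1 c2@5 c3@9, authorship 11..22..33..
Authorship (.=original, N=cursor N): 1 1 . . 2 2 . . 3 3 . .
Index 9: author = 3

Answer: cursor 3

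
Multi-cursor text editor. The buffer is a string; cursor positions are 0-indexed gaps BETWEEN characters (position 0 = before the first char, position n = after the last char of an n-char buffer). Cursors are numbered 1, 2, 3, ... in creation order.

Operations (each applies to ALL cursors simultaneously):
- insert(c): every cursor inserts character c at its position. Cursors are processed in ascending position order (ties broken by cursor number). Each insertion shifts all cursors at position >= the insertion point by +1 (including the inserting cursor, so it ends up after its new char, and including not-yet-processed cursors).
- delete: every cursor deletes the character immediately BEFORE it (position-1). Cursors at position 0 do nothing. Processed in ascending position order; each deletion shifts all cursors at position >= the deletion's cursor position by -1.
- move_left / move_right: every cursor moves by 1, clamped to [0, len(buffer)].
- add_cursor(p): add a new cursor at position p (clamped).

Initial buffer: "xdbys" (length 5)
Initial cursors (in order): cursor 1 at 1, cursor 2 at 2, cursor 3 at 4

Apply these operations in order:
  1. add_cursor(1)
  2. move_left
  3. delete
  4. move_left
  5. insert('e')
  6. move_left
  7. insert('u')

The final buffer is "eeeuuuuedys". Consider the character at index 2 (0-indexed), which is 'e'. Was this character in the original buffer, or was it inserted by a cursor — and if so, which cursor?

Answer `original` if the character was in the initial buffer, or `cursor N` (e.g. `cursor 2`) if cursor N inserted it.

Answer: cursor 3

Derivation:
After op 1 (add_cursor(1)): buffer="xdbys" (len 5), cursors c1@1 c4@1 c2@2 c3@4, authorship .....
After op 2 (move_left): buffer="xdbys" (len 5), cursors c1@0 c4@0 c2@1 c3@3, authorship .....
After op 3 (delete): buffer="dys" (len 3), cursors c1@0 c2@0 c4@0 c3@1, authorship ...
After op 4 (move_left): buffer="dys" (len 3), cursors c1@0 c2@0 c3@0 c4@0, authorship ...
After op 5 (insert('e')): buffer="eeeedys" (len 7), cursors c1@4 c2@4 c3@4 c4@4, authorship 1234...
After op 6 (move_left): buffer="eeeedys" (len 7), cursors c1@3 c2@3 c3@3 c4@3, authorship 1234...
After op 7 (insert('u')): buffer="eeeuuuuedys" (len 11), cursors c1@7 c2@7 c3@7 c4@7, authorship 12312344...
Authorship (.=original, N=cursor N): 1 2 3 1 2 3 4 4 . . .
Index 2: author = 3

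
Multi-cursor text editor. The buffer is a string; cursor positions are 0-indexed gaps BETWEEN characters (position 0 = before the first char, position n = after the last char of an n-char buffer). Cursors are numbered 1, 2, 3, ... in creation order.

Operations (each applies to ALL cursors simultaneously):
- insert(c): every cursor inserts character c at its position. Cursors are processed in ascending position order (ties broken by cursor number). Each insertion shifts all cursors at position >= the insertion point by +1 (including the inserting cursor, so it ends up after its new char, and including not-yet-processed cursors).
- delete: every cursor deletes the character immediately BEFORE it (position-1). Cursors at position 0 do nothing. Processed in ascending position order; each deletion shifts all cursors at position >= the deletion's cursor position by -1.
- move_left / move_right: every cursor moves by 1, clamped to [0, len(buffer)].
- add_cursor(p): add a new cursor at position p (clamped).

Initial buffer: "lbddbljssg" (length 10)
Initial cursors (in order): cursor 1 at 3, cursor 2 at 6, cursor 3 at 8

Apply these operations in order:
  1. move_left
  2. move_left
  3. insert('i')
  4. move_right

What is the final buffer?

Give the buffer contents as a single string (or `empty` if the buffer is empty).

After op 1 (move_left): buffer="lbddbljssg" (len 10), cursors c1@2 c2@5 c3@7, authorship ..........
After op 2 (move_left): buffer="lbddbljssg" (len 10), cursors c1@1 c2@4 c3@6, authorship ..........
After op 3 (insert('i')): buffer="libddiblijssg" (len 13), cursors c1@2 c2@6 c3@9, authorship .1...2..3....
After op 4 (move_right): buffer="libddiblijssg" (len 13), cursors c1@3 c2@7 c3@10, authorship .1...2..3....

Answer: libddiblijssg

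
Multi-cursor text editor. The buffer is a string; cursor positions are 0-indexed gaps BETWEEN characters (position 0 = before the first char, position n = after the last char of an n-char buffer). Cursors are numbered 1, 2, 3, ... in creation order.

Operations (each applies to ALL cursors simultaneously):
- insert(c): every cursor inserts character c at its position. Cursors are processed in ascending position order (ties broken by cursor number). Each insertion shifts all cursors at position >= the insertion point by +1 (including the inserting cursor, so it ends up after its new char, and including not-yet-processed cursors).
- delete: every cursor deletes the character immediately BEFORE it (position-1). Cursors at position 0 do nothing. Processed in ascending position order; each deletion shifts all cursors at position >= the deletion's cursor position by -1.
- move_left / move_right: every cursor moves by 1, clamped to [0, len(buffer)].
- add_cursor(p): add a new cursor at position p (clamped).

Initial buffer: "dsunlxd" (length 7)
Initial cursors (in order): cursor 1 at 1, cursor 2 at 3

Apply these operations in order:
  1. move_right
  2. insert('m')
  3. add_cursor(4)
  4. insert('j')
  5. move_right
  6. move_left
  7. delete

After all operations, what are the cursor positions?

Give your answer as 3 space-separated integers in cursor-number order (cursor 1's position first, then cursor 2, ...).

Answer: 3 6 4

Derivation:
After op 1 (move_right): buffer="dsunlxd" (len 7), cursors c1@2 c2@4, authorship .......
After op 2 (insert('m')): buffer="dsmunmlxd" (len 9), cursors c1@3 c2@6, authorship ..1..2...
After op 3 (add_cursor(4)): buffer="dsmunmlxd" (len 9), cursors c1@3 c3@4 c2@6, authorship ..1..2...
After op 4 (insert('j')): buffer="dsmjujnmjlxd" (len 12), cursors c1@4 c3@6 c2@9, authorship ..11.3.22...
After op 5 (move_right): buffer="dsmjujnmjlxd" (len 12), cursors c1@5 c3@7 c2@10, authorship ..11.3.22...
After op 6 (move_left): buffer="dsmjujnmjlxd" (len 12), cursors c1@4 c3@6 c2@9, authorship ..11.3.22...
After op 7 (delete): buffer="dsmunmlxd" (len 9), cursors c1@3 c3@4 c2@6, authorship ..1..2...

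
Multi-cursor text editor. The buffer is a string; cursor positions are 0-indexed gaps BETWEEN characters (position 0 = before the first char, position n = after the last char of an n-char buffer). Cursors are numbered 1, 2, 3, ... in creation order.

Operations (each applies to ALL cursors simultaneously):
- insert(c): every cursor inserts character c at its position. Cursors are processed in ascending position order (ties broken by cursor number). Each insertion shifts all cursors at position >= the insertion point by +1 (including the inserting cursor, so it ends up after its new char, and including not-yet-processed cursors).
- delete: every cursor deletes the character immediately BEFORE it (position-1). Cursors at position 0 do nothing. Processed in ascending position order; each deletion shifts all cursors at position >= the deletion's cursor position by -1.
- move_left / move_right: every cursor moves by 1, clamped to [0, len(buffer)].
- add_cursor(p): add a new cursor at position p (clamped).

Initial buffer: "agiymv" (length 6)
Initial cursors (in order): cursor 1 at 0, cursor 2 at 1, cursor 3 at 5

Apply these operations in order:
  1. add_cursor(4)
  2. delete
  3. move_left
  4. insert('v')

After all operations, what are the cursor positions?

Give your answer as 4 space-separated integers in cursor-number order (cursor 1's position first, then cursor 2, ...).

Answer: 2 2 5 5

Derivation:
After op 1 (add_cursor(4)): buffer="agiymv" (len 6), cursors c1@0 c2@1 c4@4 c3@5, authorship ......
After op 2 (delete): buffer="giv" (len 3), cursors c1@0 c2@0 c3@2 c4@2, authorship ...
After op 3 (move_left): buffer="giv" (len 3), cursors c1@0 c2@0 c3@1 c4@1, authorship ...
After op 4 (insert('v')): buffer="vvgvviv" (len 7), cursors c1@2 c2@2 c3@5 c4@5, authorship 12.34..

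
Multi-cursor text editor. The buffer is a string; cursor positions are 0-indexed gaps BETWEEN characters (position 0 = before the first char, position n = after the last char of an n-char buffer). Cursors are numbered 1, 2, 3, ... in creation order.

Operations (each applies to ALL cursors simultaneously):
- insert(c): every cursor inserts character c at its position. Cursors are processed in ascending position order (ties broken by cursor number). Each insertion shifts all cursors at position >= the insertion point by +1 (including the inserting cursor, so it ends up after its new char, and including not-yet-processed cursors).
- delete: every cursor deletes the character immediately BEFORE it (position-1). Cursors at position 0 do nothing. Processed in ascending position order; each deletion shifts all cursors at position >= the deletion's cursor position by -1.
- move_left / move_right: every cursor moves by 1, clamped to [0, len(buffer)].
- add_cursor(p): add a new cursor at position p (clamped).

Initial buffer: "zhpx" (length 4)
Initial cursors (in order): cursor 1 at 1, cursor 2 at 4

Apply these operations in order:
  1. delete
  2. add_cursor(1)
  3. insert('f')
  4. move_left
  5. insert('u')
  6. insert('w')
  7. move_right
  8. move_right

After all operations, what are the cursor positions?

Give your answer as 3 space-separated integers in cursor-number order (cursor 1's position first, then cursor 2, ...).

Answer: 4 11 8

Derivation:
After op 1 (delete): buffer="hp" (len 2), cursors c1@0 c2@2, authorship ..
After op 2 (add_cursor(1)): buffer="hp" (len 2), cursors c1@0 c3@1 c2@2, authorship ..
After op 3 (insert('f')): buffer="fhfpf" (len 5), cursors c1@1 c3@3 c2@5, authorship 1.3.2
After op 4 (move_left): buffer="fhfpf" (len 5), cursors c1@0 c3@2 c2@4, authorship 1.3.2
After op 5 (insert('u')): buffer="ufhufpuf" (len 8), cursors c1@1 c3@4 c2@7, authorship 11.33.22
After op 6 (insert('w')): buffer="uwfhuwfpuwf" (len 11), cursors c1@2 c3@6 c2@10, authorship 111.333.222
After op 7 (move_right): buffer="uwfhuwfpuwf" (len 11), cursors c1@3 c3@7 c2@11, authorship 111.333.222
After op 8 (move_right): buffer="uwfhuwfpuwf" (len 11), cursors c1@4 c3@8 c2@11, authorship 111.333.222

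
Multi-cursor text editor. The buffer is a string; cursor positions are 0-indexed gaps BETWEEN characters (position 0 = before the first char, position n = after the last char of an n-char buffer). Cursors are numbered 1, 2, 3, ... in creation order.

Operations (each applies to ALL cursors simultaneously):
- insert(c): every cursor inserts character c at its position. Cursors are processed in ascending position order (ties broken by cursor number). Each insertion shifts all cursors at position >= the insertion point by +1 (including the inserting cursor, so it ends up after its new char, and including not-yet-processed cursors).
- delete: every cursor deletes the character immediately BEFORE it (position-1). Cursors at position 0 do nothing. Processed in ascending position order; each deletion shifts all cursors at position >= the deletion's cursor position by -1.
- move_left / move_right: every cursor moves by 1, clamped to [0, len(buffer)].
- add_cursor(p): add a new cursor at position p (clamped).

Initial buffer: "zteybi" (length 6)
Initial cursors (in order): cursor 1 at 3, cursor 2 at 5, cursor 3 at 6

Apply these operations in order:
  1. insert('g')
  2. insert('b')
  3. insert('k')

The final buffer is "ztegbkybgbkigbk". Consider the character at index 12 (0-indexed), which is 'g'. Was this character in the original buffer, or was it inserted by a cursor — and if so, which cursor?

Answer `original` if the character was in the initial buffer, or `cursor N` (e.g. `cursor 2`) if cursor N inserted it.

Answer: cursor 3

Derivation:
After op 1 (insert('g')): buffer="ztegybgig" (len 9), cursors c1@4 c2@7 c3@9, authorship ...1..2.3
After op 2 (insert('b')): buffer="ztegbybgbigb" (len 12), cursors c1@5 c2@9 c3@12, authorship ...11..22.33
After op 3 (insert('k')): buffer="ztegbkybgbkigbk" (len 15), cursors c1@6 c2@11 c3@15, authorship ...111..222.333
Authorship (.=original, N=cursor N): . . . 1 1 1 . . 2 2 2 . 3 3 3
Index 12: author = 3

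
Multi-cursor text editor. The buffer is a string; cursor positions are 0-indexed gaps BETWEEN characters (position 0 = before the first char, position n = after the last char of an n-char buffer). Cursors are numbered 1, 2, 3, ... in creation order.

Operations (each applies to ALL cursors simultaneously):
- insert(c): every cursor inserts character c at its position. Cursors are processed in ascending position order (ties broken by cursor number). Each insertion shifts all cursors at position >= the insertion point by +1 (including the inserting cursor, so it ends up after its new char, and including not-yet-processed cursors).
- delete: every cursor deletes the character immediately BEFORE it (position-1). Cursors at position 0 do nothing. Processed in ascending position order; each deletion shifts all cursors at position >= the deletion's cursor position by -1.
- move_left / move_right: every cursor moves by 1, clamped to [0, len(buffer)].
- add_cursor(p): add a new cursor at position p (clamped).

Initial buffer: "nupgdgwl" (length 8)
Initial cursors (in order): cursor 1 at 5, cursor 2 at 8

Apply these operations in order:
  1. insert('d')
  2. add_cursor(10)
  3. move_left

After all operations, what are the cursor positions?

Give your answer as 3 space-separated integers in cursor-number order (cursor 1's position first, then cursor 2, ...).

After op 1 (insert('d')): buffer="nupgddgwld" (len 10), cursors c1@6 c2@10, authorship .....1...2
After op 2 (add_cursor(10)): buffer="nupgddgwld" (len 10), cursors c1@6 c2@10 c3@10, authorship .....1...2
After op 3 (move_left): buffer="nupgddgwld" (len 10), cursors c1@5 c2@9 c3@9, authorship .....1...2

Answer: 5 9 9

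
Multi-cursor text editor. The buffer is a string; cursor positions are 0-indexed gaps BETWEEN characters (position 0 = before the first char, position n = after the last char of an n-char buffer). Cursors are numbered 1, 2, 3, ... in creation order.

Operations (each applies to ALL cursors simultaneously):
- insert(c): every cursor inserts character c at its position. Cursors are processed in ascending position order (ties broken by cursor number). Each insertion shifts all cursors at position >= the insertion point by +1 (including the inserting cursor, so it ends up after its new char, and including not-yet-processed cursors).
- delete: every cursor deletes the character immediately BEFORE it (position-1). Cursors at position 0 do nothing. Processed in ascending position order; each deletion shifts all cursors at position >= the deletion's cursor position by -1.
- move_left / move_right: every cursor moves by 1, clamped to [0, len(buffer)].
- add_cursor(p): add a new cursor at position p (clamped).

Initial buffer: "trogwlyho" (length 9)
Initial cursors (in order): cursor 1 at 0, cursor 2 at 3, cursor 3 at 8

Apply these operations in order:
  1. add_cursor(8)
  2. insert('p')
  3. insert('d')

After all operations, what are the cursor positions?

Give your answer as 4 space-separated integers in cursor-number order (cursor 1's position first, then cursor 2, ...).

After op 1 (add_cursor(8)): buffer="trogwlyho" (len 9), cursors c1@0 c2@3 c3@8 c4@8, authorship .........
After op 2 (insert('p')): buffer="ptropgwlyhppo" (len 13), cursors c1@1 c2@5 c3@12 c4@12, authorship 1...2.....34.
After op 3 (insert('d')): buffer="pdtropdgwlyhppddo" (len 17), cursors c1@2 c2@7 c3@16 c4@16, authorship 11...22.....3434.

Answer: 2 7 16 16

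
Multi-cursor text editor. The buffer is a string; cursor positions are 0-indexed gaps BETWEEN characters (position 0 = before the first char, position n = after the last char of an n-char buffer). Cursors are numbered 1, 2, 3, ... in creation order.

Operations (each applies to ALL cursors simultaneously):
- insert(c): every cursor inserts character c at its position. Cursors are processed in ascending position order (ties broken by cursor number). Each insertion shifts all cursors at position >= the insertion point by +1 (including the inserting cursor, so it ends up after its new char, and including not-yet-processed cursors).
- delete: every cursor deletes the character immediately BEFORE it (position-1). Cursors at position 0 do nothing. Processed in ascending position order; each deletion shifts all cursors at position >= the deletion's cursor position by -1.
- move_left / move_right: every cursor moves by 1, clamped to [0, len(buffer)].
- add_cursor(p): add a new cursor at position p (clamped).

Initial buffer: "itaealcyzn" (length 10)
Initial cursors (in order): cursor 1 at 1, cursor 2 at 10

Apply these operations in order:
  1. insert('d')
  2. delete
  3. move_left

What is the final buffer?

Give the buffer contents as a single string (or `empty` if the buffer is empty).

After op 1 (insert('d')): buffer="idtaealcyznd" (len 12), cursors c1@2 c2@12, authorship .1.........2
After op 2 (delete): buffer="itaealcyzn" (len 10), cursors c1@1 c2@10, authorship ..........
After op 3 (move_left): buffer="itaealcyzn" (len 10), cursors c1@0 c2@9, authorship ..........

Answer: itaealcyzn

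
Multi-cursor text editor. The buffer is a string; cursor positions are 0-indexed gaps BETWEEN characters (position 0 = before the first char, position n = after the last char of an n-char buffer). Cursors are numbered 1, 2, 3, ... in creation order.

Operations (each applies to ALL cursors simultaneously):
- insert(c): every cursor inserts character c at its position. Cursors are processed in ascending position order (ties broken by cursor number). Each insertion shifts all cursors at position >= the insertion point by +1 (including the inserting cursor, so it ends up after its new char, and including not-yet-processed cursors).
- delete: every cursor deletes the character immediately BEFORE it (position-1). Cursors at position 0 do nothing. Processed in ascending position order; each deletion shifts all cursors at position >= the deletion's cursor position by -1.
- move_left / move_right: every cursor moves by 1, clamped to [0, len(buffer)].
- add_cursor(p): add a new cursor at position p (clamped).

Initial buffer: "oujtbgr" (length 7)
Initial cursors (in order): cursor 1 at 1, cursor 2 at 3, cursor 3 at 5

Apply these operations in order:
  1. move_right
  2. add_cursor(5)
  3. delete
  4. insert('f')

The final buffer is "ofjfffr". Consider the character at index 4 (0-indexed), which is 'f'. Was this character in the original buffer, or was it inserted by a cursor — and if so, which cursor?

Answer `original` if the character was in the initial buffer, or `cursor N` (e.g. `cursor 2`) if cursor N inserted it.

After op 1 (move_right): buffer="oujtbgr" (len 7), cursors c1@2 c2@4 c3@6, authorship .......
After op 2 (add_cursor(5)): buffer="oujtbgr" (len 7), cursors c1@2 c2@4 c4@5 c3@6, authorship .......
After op 3 (delete): buffer="ojr" (len 3), cursors c1@1 c2@2 c3@2 c4@2, authorship ...
After op 4 (insert('f')): buffer="ofjfffr" (len 7), cursors c1@2 c2@6 c3@6 c4@6, authorship .1.234.
Authorship (.=original, N=cursor N): . 1 . 2 3 4 .
Index 4: author = 3

Answer: cursor 3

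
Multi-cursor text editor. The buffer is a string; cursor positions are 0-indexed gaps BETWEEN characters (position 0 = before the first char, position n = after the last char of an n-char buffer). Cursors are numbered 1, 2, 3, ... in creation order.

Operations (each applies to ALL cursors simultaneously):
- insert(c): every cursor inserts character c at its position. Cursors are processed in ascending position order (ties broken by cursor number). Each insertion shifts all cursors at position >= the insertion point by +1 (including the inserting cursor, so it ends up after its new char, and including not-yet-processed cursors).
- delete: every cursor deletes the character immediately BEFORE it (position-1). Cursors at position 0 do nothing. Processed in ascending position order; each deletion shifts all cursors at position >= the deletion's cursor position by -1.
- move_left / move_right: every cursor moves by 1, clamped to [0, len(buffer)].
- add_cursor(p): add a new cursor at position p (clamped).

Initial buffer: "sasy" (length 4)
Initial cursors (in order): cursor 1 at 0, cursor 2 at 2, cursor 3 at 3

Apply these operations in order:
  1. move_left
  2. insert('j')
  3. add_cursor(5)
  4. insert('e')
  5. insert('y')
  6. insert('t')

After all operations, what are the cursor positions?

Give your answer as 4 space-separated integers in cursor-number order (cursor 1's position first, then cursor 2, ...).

Answer: 4 9 17 17

Derivation:
After op 1 (move_left): buffer="sasy" (len 4), cursors c1@0 c2@1 c3@2, authorship ....
After op 2 (insert('j')): buffer="jsjajsy" (len 7), cursors c1@1 c2@3 c3@5, authorship 1.2.3..
After op 3 (add_cursor(5)): buffer="jsjajsy" (len 7), cursors c1@1 c2@3 c3@5 c4@5, authorship 1.2.3..
After op 4 (insert('e')): buffer="jesjeajeesy" (len 11), cursors c1@2 c2@5 c3@9 c4@9, authorship 11.22.334..
After op 5 (insert('y')): buffer="jeysjeyajeeyysy" (len 15), cursors c1@3 c2@7 c3@13 c4@13, authorship 111.222.33434..
After op 6 (insert('t')): buffer="jeytsjeytajeeyyttsy" (len 19), cursors c1@4 c2@9 c3@17 c4@17, authorship 1111.2222.3343434..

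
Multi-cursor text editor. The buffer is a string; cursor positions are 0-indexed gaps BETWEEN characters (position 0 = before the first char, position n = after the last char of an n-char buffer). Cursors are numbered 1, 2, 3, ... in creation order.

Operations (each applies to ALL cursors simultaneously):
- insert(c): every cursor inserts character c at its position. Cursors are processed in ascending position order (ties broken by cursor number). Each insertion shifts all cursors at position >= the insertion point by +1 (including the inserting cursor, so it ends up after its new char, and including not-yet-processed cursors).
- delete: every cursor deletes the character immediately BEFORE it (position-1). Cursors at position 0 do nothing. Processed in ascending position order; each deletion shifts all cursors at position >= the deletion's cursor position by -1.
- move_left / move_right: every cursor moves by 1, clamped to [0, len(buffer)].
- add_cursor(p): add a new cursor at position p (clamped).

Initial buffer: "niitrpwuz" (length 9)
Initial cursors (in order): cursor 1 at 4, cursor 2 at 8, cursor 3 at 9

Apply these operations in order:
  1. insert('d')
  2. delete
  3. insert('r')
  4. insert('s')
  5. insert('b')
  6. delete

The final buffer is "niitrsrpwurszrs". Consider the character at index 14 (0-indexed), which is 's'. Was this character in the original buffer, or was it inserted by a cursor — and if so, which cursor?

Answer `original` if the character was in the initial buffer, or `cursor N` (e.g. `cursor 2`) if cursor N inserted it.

After op 1 (insert('d')): buffer="niitdrpwudzd" (len 12), cursors c1@5 c2@10 c3@12, authorship ....1....2.3
After op 2 (delete): buffer="niitrpwuz" (len 9), cursors c1@4 c2@8 c3@9, authorship .........
After op 3 (insert('r')): buffer="niitrrpwurzr" (len 12), cursors c1@5 c2@10 c3@12, authorship ....1....2.3
After op 4 (insert('s')): buffer="niitrsrpwurszrs" (len 15), cursors c1@6 c2@12 c3@15, authorship ....11....22.33
After op 5 (insert('b')): buffer="niitrsbrpwursbzrsb" (len 18), cursors c1@7 c2@14 c3@18, authorship ....111....222.333
After op 6 (delete): buffer="niitrsrpwurszrs" (len 15), cursors c1@6 c2@12 c3@15, authorship ....11....22.33
Authorship (.=original, N=cursor N): . . . . 1 1 . . . . 2 2 . 3 3
Index 14: author = 3

Answer: cursor 3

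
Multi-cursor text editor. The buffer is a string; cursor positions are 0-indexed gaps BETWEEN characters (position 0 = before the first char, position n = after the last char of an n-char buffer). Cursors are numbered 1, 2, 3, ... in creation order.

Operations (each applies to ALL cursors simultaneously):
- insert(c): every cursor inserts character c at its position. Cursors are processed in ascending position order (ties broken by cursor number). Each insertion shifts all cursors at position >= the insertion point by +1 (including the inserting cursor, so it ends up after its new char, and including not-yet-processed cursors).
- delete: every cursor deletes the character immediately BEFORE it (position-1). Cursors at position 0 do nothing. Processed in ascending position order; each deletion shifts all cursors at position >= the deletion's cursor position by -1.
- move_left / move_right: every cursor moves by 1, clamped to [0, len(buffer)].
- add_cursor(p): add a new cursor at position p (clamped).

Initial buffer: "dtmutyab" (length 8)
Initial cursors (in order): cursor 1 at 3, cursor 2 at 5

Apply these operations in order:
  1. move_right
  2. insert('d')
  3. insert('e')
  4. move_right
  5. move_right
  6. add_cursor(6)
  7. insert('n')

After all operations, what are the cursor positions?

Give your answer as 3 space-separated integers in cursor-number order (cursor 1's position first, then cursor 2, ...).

Answer: 10 15 7

Derivation:
After op 1 (move_right): buffer="dtmutyab" (len 8), cursors c1@4 c2@6, authorship ........
After op 2 (insert('d')): buffer="dtmudtydab" (len 10), cursors c1@5 c2@8, authorship ....1..2..
After op 3 (insert('e')): buffer="dtmudetydeab" (len 12), cursors c1@6 c2@10, authorship ....11..22..
After op 4 (move_right): buffer="dtmudetydeab" (len 12), cursors c1@7 c2@11, authorship ....11..22..
After op 5 (move_right): buffer="dtmudetydeab" (len 12), cursors c1@8 c2@12, authorship ....11..22..
After op 6 (add_cursor(6)): buffer="dtmudetydeab" (len 12), cursors c3@6 c1@8 c2@12, authorship ....11..22..
After op 7 (insert('n')): buffer="dtmudentyndeabn" (len 15), cursors c3@7 c1@10 c2@15, authorship ....113..122..2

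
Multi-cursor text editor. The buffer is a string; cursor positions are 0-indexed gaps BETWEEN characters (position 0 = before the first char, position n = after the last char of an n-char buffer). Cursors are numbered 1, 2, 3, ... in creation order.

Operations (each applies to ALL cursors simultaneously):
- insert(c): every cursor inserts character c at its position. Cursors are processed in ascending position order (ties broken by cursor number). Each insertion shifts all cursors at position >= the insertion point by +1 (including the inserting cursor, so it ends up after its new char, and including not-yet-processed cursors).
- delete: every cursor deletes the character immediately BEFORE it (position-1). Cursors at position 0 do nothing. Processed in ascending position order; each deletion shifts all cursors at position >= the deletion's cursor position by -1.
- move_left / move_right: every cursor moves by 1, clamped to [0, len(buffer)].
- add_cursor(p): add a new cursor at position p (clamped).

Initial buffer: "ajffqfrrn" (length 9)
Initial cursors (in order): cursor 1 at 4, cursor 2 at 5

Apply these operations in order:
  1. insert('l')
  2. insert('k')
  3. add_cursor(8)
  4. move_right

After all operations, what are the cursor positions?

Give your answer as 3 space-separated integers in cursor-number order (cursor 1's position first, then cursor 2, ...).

After op 1 (insert('l')): buffer="ajfflqlfrrn" (len 11), cursors c1@5 c2@7, authorship ....1.2....
After op 2 (insert('k')): buffer="ajfflkqlkfrrn" (len 13), cursors c1@6 c2@9, authorship ....11.22....
After op 3 (add_cursor(8)): buffer="ajfflkqlkfrrn" (len 13), cursors c1@6 c3@8 c2@9, authorship ....11.22....
After op 4 (move_right): buffer="ajfflkqlkfrrn" (len 13), cursors c1@7 c3@9 c2@10, authorship ....11.22....

Answer: 7 10 9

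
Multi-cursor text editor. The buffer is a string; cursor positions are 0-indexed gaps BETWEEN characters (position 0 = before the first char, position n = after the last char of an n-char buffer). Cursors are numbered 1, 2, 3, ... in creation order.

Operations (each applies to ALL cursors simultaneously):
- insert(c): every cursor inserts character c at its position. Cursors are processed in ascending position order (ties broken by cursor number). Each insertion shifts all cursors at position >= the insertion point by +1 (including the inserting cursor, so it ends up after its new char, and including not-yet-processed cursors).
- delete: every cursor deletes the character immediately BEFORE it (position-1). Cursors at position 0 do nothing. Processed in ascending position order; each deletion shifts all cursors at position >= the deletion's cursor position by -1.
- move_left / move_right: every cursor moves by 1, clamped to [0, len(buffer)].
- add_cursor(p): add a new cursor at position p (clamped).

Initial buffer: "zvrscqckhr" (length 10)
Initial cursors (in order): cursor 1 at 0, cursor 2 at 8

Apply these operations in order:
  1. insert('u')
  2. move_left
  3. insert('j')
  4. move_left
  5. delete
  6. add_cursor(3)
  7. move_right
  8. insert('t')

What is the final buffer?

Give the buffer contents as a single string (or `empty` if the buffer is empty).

After op 1 (insert('u')): buffer="uzvrscqckuhr" (len 12), cursors c1@1 c2@10, authorship 1........2..
After op 2 (move_left): buffer="uzvrscqckuhr" (len 12), cursors c1@0 c2@9, authorship 1........2..
After op 3 (insert('j')): buffer="juzvrscqckjuhr" (len 14), cursors c1@1 c2@11, authorship 11........22..
After op 4 (move_left): buffer="juzvrscqckjuhr" (len 14), cursors c1@0 c2@10, authorship 11........22..
After op 5 (delete): buffer="juzvrscqcjuhr" (len 13), cursors c1@0 c2@9, authorship 11.......22..
After op 6 (add_cursor(3)): buffer="juzvrscqcjuhr" (len 13), cursors c1@0 c3@3 c2@9, authorship 11.......22..
After op 7 (move_right): buffer="juzvrscqcjuhr" (len 13), cursors c1@1 c3@4 c2@10, authorship 11.......22..
After op 8 (insert('t')): buffer="jtuzvtrscqcjtuhr" (len 16), cursors c1@2 c3@6 c2@13, authorship 111..3.....222..

Answer: jtuzvtrscqcjtuhr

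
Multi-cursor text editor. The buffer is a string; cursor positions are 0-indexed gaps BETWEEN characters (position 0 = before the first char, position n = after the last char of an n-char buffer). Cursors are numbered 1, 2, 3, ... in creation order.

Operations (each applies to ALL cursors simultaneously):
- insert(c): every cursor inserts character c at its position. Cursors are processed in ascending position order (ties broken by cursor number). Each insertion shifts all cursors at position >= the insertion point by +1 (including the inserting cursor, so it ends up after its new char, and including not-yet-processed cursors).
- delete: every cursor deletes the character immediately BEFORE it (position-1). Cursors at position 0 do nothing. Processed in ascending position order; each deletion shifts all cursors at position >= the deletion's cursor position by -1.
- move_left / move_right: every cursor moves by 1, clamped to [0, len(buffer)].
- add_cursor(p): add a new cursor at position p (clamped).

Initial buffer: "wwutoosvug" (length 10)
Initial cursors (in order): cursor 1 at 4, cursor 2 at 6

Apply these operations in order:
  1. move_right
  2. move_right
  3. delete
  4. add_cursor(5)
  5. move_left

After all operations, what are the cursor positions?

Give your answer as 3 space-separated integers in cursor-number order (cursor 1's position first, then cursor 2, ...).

Answer: 4 5 4

Derivation:
After op 1 (move_right): buffer="wwutoosvug" (len 10), cursors c1@5 c2@7, authorship ..........
After op 2 (move_right): buffer="wwutoosvug" (len 10), cursors c1@6 c2@8, authorship ..........
After op 3 (delete): buffer="wwutosug" (len 8), cursors c1@5 c2@6, authorship ........
After op 4 (add_cursor(5)): buffer="wwutosug" (len 8), cursors c1@5 c3@5 c2@6, authorship ........
After op 5 (move_left): buffer="wwutosug" (len 8), cursors c1@4 c3@4 c2@5, authorship ........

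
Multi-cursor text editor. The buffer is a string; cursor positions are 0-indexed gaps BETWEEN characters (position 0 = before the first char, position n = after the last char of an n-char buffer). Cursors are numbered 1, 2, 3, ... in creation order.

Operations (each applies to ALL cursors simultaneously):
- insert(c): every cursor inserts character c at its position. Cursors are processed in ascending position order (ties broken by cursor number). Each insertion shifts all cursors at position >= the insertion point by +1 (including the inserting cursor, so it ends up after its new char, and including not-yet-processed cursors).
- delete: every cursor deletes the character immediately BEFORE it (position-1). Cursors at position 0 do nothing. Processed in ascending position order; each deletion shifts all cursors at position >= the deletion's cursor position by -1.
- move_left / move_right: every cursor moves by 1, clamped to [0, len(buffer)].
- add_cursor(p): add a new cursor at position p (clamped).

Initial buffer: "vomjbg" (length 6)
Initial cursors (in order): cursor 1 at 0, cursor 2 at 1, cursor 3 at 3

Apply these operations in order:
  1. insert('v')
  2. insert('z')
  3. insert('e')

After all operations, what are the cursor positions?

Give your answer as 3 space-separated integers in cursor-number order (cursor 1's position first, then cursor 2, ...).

Answer: 3 7 12

Derivation:
After op 1 (insert('v')): buffer="vvvomvjbg" (len 9), cursors c1@1 c2@3 c3@6, authorship 1.2..3...
After op 2 (insert('z')): buffer="vzvvzomvzjbg" (len 12), cursors c1@2 c2@5 c3@9, authorship 11.22..33...
After op 3 (insert('e')): buffer="vzevvzeomvzejbg" (len 15), cursors c1@3 c2@7 c3@12, authorship 111.222..333...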